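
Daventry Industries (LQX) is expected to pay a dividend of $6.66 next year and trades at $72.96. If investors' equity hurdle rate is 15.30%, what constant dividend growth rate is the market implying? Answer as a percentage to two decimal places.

From P₀ = D₁/(r − g), the implied growth is g = r − D₁/P₀.
g = 0.153 − 6.66/72.96 = 0.153 − 0.09128 = 0.06172

6.17%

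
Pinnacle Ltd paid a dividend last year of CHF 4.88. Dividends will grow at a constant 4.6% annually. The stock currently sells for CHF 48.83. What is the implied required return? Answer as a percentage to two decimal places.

15.05%

Rearranging the constant-growth DDM: r = D₁/P₀ + g.
D₁ = 4.88 × (1 + 0.046) = 5.1045.
r = 5.1045 / 48.83 + 0.046 = 0.10454 + 0.046 = 0.15054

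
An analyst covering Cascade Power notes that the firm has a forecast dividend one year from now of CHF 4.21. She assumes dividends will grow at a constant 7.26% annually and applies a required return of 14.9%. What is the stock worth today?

Gordon growth model: P₀ = D₁/(r − g), with D₁ = 4.21 given directly.
P₀ = 4.2100 / (0.149 − 0.0726) = 4.2100 / 0.0764 = 55.1047

CHF 55.10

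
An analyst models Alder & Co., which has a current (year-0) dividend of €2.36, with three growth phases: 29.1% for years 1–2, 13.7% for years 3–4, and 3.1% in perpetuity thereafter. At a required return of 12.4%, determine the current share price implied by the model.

Three-stage DDM. Project D₁…D_4; terminal Gordon value at t=4 with g = 0.031; discount at r = 0.124.
D_1 = 3.0468
D_2 = 3.9334
D_3 = 4.4722
D_4 = 5.0849
TV_4 = 5.2426/(0.124−0.031) = 56.3717
P₀ = Σ Dₜ/(1+r)ᵗ + TV_4/(1+r)^4 = 47.4772

€47.48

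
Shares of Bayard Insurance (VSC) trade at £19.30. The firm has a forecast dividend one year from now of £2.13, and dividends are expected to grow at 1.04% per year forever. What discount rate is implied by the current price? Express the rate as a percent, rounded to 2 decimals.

Rearranging the constant-growth DDM: r = D₁/P₀ + g.
r = 2.1300 / 19.30 + 0.0104 = 0.11036 + 0.0104 = 0.12076

12.08%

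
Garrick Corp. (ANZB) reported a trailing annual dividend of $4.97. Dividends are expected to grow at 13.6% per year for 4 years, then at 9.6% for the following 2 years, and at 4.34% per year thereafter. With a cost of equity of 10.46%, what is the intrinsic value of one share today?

Three-stage DDM. Project D₁…D_6; terminal Gordon value at t=6 with g = 0.0434; discount at r = 0.1046.
D_1 = 5.6459
D_2 = 6.4138
D_3 = 7.2860
D_4 = 8.2769
D_5 = 9.0715
D_6 = 9.9424
TV_6 = 10.3739/(0.1046−0.0434) = 169.5080
P₀ = Σ Dₜ/(1+r)ᵗ + TV_6/(1+r)^6 = 125.6402

$125.64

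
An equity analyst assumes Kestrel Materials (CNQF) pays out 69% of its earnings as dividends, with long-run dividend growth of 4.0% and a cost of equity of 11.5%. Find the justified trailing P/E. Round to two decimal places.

Justified trailing P/E = b(1+g)/(r−g) = 0.69×(1+0.04)/(0.115−0.04) = 9.5680

9.57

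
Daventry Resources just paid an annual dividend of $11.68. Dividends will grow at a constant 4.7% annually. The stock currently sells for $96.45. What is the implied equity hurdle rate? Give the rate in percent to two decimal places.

17.38%

Rearranging the constant-growth DDM: r = D₁/P₀ + g.
D₁ = 11.68 × (1 + 0.047) = 12.2290.
r = 12.2290 / 96.45 + 0.047 = 0.12679 + 0.047 = 0.17379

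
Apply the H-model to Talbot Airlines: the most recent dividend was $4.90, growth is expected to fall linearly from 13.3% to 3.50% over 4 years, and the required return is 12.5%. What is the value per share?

H-model: P₀ = D₀[(1+g_L) + H(g_S−g_L)]/(r−g_L), with H = 4/2 = 2.
P₀ = 4.90 × [(1+0.035) + 2×(0.133−0.035)] / (0.125−0.035)
   = 4.90 × 1.2310 / 0.09 = 67.0211

$67.02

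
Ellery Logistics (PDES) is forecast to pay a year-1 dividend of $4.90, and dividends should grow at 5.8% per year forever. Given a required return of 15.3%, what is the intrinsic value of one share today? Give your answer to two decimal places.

Gordon growth model: P₀ = D₁/(r − g), with D₁ = 4.90 given directly.
P₀ = 4.9000 / (0.153 − 0.058) = 4.9000 / 0.095 = 51.5789

$51.58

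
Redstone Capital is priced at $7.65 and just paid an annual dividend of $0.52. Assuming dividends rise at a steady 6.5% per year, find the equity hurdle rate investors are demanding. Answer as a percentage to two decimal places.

Rearranging the constant-growth DDM: r = D₁/P₀ + g.
D₁ = 0.52 × (1 + 0.065) = 0.5538.
r = 0.5538 / 7.65 + 0.065 = 0.07239 + 0.065 = 0.13739

13.74%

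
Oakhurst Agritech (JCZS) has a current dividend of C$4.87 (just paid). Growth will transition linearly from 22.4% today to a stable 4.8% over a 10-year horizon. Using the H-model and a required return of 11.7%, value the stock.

C$136.08

H-model: P₀ = D₀[(1+g_L) + H(g_S−g_L)]/(r−g_L), with H = 10/2 = 5.
P₀ = 4.87 × [(1+0.048) + 5×(0.224−0.048)] / (0.117−0.048)
   = 4.87 × 1.9280 / 0.069 = 136.0777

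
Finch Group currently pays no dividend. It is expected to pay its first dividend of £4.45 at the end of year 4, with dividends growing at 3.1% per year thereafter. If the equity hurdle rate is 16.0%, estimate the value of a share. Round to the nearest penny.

Deferred-dividend DDM. At t=3 the remaining stream is a growing perpetuity with first payment D_4 = 4.45.
V_3 = D_4/(r−g) = 4.45/(0.16−0.031) = 34.4961
P₀ = V_3/(1+r)^3 = 34.4961/(1+0.16)^3 = 22.1002

£22.10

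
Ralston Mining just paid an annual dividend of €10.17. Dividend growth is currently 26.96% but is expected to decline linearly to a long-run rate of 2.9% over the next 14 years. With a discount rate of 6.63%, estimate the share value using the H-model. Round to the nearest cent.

H-model: P₀ = D₀[(1+g_L) + H(g_S−g_L)]/(r−g_L), with H = 14/2 = 7.
P₀ = 10.17 × [(1+0.029) + 7×(0.2696−0.029)] / (0.0663−0.029)
   = 10.17 × 2.7132 / 0.0373 = 739.7653

€739.77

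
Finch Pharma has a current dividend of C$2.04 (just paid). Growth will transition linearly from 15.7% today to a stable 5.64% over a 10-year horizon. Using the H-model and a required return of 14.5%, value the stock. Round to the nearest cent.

H-model: P₀ = D₀[(1+g_L) + H(g_S−g_L)]/(r−g_L), with H = 10/2 = 5.
P₀ = 2.04 × [(1+0.0564) + 5×(0.157−0.0564)] / (0.145−0.0564)
   = 2.04 × 1.5594 / 0.0886 = 35.9049

C$35.90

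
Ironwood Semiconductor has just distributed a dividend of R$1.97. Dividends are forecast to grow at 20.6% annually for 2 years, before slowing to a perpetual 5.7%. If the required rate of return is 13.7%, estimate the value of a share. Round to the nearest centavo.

Two-stage DDM. Project D₁…D_2 at 0.206, terminal growth 0.057, discount at r = 0.137.
D_1 = 2.3758
D_2 = 2.8652
Terminal value at t=2: TV = D_3/(r−g) = 3.0286/(0.137−0.057) = 37.8570
P₀ = 2.3758/(1+0.137)^1 + 2.8652/(1+0.137)^2 + 37.8570/(1+0.137)^2 = 33.5895

R$33.59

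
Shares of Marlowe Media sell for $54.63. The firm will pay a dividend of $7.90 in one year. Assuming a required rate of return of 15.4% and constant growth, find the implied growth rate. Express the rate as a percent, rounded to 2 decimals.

From P₀ = D₁/(r − g), the implied growth is g = r − D₁/P₀.
g = 0.154 − 7.90/54.63 = 0.154 − 0.14461 = 0.00939

0.94%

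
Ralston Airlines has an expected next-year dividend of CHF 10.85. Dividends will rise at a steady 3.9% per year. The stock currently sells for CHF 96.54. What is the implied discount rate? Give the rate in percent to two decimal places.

Rearranging the constant-growth DDM: r = D₁/P₀ + g.
r = 10.8500 / 96.54 + 0.039 = 0.11239 + 0.039 = 0.15139

15.14%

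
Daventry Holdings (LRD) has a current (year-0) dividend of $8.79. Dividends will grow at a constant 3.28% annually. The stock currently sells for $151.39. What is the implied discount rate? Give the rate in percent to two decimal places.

9.28%

Rearranging the constant-growth DDM: r = D₁/P₀ + g.
D₁ = 8.79 × (1 + 0.0328) = 9.0783.
r = 9.0783 / 151.39 + 0.0328 = 0.05997 + 0.0328 = 0.09277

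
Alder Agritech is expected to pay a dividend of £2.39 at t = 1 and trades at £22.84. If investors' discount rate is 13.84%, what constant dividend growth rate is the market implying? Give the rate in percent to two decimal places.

From P₀ = D₁/(r − g), the implied growth is g = r − D₁/P₀.
g = 0.1384 − 2.39/22.84 = 0.1384 − 0.10464 = 0.03376

3.38%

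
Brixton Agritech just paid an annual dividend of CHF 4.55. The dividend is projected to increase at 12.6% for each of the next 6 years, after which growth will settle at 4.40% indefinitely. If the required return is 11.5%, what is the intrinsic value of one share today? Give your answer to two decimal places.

CHF 99.22

Two-stage DDM. Project D₁…D_6 at 0.126, terminal growth 0.044, discount at r = 0.115.
D_1 = 5.1233
D_2 = 5.7688
D_3 = 6.4957
D_4 = 7.3142
D_5 = 8.2358
D_6 = 9.2735
Terminal value at t=6: TV = D_7/(r−g) = 9.6815/(0.115−0.044) = 136.3590
P₀ = 5.1233/(1+0.115)^1 + 5.7688/(1+0.115)^2 + 6.4957/(1+0.115)^3 + 7.3142/(1+0.115)^4 + 8.2358/(1+0.115)^5 + 9.2735/(1+0.115)^6 + 136.3590/(1+0.115)^6 = 99.2217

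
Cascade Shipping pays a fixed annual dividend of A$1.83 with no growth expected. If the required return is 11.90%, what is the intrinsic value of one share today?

A$15.38

Zero-growth DDM (perpetuity): P₀ = D/r = 1.83 / 0.119 = 15.3782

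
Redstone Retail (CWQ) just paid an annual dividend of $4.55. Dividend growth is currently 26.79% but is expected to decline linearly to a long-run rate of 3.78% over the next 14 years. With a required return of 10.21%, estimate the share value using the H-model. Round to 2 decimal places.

H-model: P₀ = D₀[(1+g_L) + H(g_S−g_L)]/(r−g_L), with H = 14/2 = 7.
P₀ = 4.55 × [(1+0.0378) + 7×(0.2679−0.0378)] / (0.1021−0.0378)
   = 4.55 × 2.6485 / 0.0643 = 187.4133

$187.41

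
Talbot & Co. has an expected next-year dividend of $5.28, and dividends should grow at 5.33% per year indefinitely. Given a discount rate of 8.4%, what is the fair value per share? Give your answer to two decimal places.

$171.99

Gordon growth model: P₀ = D₁/(r − g), with D₁ = 5.28 given directly.
P₀ = 5.2800 / (0.084 − 0.0533) = 5.2800 / 0.0307 = 171.9870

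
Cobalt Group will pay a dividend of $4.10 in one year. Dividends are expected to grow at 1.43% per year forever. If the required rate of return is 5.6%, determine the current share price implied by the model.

$98.32

Gordon growth model: P₀ = D₁/(r − g), with D₁ = 4.10 given directly.
P₀ = 4.1000 / (0.056 − 0.0143) = 4.1000 / 0.0417 = 98.3213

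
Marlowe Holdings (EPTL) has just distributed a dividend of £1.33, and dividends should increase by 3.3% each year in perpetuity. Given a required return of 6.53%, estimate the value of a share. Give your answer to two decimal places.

£42.54

Gordon growth model: P₀ = D₁/(r − g). D₁ = 1.33 × (1 + 0.033) = 1.3739.
P₀ = 1.3739 / (0.0653 − 0.033) = 1.3739 / 0.0323 = 42.5353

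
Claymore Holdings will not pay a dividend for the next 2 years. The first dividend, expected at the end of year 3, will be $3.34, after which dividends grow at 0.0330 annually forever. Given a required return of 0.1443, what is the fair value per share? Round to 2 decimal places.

Deferred-dividend DDM. At t=2 the remaining stream is a growing perpetuity with first payment D_3 = 3.34.
V_2 = D_3/(r−g) = 3.34/(0.1443−0.033) = 30.0090
P₀ = V_2/(1+r)^2 = 30.0090/(1+0.1443)^2 = 22.9177

$22.92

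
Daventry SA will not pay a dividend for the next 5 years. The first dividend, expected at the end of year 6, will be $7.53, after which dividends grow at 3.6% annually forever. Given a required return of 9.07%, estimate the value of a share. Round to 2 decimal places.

Deferred-dividend DDM. At t=5 the remaining stream is a growing perpetuity with first payment D_6 = 7.53.
V_5 = D_6/(r−g) = 7.53/(0.0907−0.036) = 137.6600
P₀ = V_5/(1+r)^5 = 137.6600/(1+0.0907)^5 = 89.1828

$89.18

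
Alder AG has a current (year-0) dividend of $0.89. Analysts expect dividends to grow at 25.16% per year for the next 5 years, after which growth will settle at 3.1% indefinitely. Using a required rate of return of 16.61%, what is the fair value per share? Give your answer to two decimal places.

$15.20

Two-stage DDM. Project D₁…D_5 at 0.2516, terminal growth 0.031, discount at r = 0.1661.
D_1 = 1.1139
D_2 = 1.3942
D_3 = 1.7450
D_4 = 2.1840
D_5 = 2.7335
Terminal value at t=5: TV = D_6/(r−g) = 2.8182/(0.1661−0.031) = 20.8603
P₀ = 1.1139/(1+0.1661)^1 + 1.3942/(1+0.1661)^2 + 1.7450/(1+0.1661)^3 + 2.1840/(1+0.1661)^4 + 2.7335/(1+0.1661)^5 + 20.8603/(1+0.1661)^5 = 15.2048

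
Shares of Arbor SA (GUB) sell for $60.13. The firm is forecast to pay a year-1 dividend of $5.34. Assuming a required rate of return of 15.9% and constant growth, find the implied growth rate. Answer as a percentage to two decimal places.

7.02%

From P₀ = D₁/(r − g), the implied growth is g = r − D₁/P₀.
g = 0.159 − 5.34/60.13 = 0.159 − 0.08881 = 0.07019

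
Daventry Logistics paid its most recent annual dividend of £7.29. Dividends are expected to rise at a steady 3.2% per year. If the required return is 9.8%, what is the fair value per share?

Gordon growth model: P₀ = D₁/(r − g). D₁ = 7.29 × (1 + 0.032) = 7.5233.
P₀ = 7.5233 / (0.098 − 0.032) = 7.5233 / 0.066 = 113.9891

£113.99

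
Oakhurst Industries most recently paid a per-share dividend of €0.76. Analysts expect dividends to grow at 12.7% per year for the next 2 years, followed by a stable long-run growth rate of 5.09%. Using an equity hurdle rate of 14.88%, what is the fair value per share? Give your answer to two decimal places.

Two-stage DDM. Project D₁…D_2 at 0.127, terminal growth 0.0509, discount at r = 0.1488.
D_1 = 0.8565
D_2 = 0.9653
Terminal value at t=2: TV = D_3/(r−g) = 1.0144/(0.1488−0.0509) = 10.3619
P₀ = 0.8565/(1+0.1488)^1 + 0.9653/(1+0.1488)^2 + 10.3619/(1+0.1488)^2 = 9.3285

€9.33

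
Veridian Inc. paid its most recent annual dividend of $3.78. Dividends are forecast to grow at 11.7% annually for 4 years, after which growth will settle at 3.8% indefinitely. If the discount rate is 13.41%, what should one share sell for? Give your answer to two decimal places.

Two-stage DDM. Project D₁…D_4 at 0.117, terminal growth 0.038, discount at r = 0.1341.
D_1 = 4.2223
D_2 = 4.7163
D_3 = 5.2681
D_4 = 5.8844
Terminal value at t=4: TV = D_5/(r−g) = 6.1080/(0.1341−0.038) = 63.5592
P₀ = 4.2223/(1+0.1341)^1 + 4.7163/(1+0.1341)^2 + 5.2681/(1+0.1341)^3 + 5.8844/(1+0.1341)^4 + 63.5592/(1+0.1341)^4 = 52.9800

$52.98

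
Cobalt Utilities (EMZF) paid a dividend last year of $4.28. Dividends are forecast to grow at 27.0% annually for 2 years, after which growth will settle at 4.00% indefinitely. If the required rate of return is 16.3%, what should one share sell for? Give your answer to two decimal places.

$52.93

Two-stage DDM. Project D₁…D_2 at 0.27, terminal growth 0.04, discount at r = 0.163.
D_1 = 5.4356
D_2 = 6.9032
Terminal value at t=2: TV = D_3/(r−g) = 7.1793/(0.163−0.04) = 58.3686
P₀ = 5.4356/(1+0.163)^1 + 6.9032/(1+0.163)^2 + 58.3686/(1+0.163)^2 = 52.9314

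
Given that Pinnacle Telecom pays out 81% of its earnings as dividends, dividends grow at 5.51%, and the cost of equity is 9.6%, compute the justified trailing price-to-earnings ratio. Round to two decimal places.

Justified trailing P/E = b(1+g)/(r−g) = 0.81×(1+0.0551)/(0.096−0.0551) = 20.8956

20.90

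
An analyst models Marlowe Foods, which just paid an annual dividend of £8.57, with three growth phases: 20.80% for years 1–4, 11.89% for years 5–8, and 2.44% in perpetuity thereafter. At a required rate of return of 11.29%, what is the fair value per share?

Three-stage DDM. Project D₁…D_8; terminal Gordon value at t=8 with g = 0.0244; discount at r = 0.1129.
D_1 = 10.3526
D_2 = 12.5059
D_3 = 15.1071
D_4 = 18.2494
D_5 = 20.4193
D_6 = 22.8471
D_7 = 25.5636
D_8 = 28.6031
TV_8 = 29.3011/(0.1129−0.0244) = 331.0853
P₀ = Σ Dₜ/(1+r)ᵗ + TV_8/(1+r)^8 = 231.1866

£231.19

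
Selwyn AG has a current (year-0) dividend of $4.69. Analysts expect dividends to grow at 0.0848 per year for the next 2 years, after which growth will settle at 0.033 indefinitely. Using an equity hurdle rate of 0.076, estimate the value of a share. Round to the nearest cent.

Two-stage DDM. Project D₁…D_2 at 0.0848, terminal growth 0.033, discount at r = 0.076.
D_1 = 5.0877
D_2 = 5.5191
Terminal value at t=2: TV = D_3/(r−g) = 5.7013/(0.076−0.033) = 132.5880
P₀ = 5.0877/(1+0.076)^1 + 5.5191/(1+0.076)^2 + 132.5880/(1+0.076)^2 = 124.0149

$124.01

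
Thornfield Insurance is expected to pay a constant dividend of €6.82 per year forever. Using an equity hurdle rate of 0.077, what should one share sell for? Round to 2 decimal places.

€88.57

Zero-growth DDM (perpetuity): P₀ = D/r = 6.82 / 0.077 = 88.5714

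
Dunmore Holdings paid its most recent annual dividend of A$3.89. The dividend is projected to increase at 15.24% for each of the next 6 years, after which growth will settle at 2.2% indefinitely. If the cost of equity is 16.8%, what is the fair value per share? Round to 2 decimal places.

A$47.39

Two-stage DDM. Project D₁…D_6 at 0.1524, terminal growth 0.022, discount at r = 0.168.
D_1 = 4.4828
D_2 = 5.1660
D_3 = 5.9533
D_4 = 6.8606
D_5 = 7.9062
D_6 = 9.1111
Terminal value at t=6: TV = D_7/(r−g) = 9.3115/(0.168−0.022) = 63.7774
P₀ = 4.4828/(1+0.168)^1 + 5.1660/(1+0.168)^2 + 5.9533/(1+0.168)^3 + 6.8606/(1+0.168)^4 + 7.9062/(1+0.168)^5 + 9.1111/(1+0.168)^6 + 63.7774/(1+0.168)^6 = 47.3923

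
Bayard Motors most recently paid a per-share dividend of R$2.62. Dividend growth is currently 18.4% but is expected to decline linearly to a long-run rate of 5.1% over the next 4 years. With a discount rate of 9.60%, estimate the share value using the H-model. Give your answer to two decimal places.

H-model: P₀ = D₀[(1+g_L) + H(g_S−g_L)]/(r−g_L), with H = 4/2 = 2.
P₀ = 2.62 × [(1+0.051) + 2×(0.184−0.051)] / (0.096−0.051)
   = 2.62 × 1.3170 / 0.045 = 76.6787

R$76.68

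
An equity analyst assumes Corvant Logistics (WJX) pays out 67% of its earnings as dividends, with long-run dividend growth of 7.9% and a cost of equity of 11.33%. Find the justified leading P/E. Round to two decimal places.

Justified leading P/E = b/(r−g) = 0.67/(0.1133−0.079) = 19.5335

19.53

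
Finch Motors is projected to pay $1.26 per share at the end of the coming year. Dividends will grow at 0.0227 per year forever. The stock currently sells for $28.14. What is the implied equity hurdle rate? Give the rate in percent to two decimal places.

6.75%

Rearranging the constant-growth DDM: r = D₁/P₀ + g.
r = 1.2600 / 28.14 + 0.0227 = 0.04478 + 0.0227 = 0.06748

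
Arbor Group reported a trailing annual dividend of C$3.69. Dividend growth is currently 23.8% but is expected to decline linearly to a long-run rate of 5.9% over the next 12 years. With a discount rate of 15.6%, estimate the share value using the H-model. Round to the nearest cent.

C$81.14

H-model: P₀ = D₀[(1+g_L) + H(g_S−g_L)]/(r−g_L), with H = 12/2 = 6.
P₀ = 3.69 × [(1+0.059) + 6×(0.238−0.059)] / (0.156−0.059)
   = 3.69 × 2.1330 / 0.097 = 81.1420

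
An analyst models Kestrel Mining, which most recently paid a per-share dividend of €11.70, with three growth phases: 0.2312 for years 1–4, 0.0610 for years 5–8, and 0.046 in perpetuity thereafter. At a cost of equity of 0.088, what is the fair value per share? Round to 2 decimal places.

€568.59

Three-stage DDM. Project D₁…D_8; terminal Gordon value at t=8 with g = 0.046; discount at r = 0.088.
D_1 = 14.4050
D_2 = 17.7355
D_3 = 21.8359
D_4 = 26.8844
D_5 = 28.5243
D_6 = 30.2643
D_7 = 32.1105
D_8 = 34.0692
TV_8 = 35.6364/(0.088−0.046) = 848.4851
P₀ = Σ Dₜ/(1+r)ᵗ + TV_8/(1+r)^8 = 568.5911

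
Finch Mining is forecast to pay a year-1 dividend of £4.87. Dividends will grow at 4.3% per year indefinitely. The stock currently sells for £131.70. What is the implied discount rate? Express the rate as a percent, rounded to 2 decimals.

8.00%

Rearranging the constant-growth DDM: r = D₁/P₀ + g.
r = 4.8700 / 131.70 + 0.043 = 0.03698 + 0.043 = 0.07998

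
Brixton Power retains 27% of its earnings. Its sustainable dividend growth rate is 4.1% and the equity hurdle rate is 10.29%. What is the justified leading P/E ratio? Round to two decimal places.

Payout ratio b = 1 − 0.27 = 0.73.
Justified leading P/E = b/(r−g) = 0.73/(0.1029−0.041) = 11.7932

11.79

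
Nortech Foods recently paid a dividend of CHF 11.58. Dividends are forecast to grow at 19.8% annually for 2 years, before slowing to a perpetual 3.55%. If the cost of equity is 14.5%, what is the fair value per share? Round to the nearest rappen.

Two-stage DDM. Project D₁…D_2 at 0.198, terminal growth 0.0355, discount at r = 0.145.
D_1 = 13.8728
D_2 = 16.6197
Terminal value at t=2: TV = D_3/(r−g) = 17.2097/(0.145−0.0355) = 157.1658
P₀ = 13.8728/(1+0.145)^1 + 16.6197/(1+0.145)^2 + 157.1658/(1+0.145)^2 = 144.6730

CHF 144.67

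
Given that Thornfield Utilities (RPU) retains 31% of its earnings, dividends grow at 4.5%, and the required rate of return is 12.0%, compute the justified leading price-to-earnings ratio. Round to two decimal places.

Payout ratio b = 1 − 0.31 = 0.69.
Justified leading P/E = b/(r−g) = 0.69/(0.12−0.045) = 9.2000

9.20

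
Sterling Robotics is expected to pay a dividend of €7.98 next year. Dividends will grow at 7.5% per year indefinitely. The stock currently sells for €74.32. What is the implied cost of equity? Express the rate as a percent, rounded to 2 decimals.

18.24%

Rearranging the constant-growth DDM: r = D₁/P₀ + g.
r = 7.9800 / 74.32 + 0.075 = 0.10737 + 0.075 = 0.18237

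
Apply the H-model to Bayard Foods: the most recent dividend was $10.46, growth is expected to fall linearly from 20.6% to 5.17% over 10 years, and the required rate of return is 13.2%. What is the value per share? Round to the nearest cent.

H-model: P₀ = D₀[(1+g_L) + H(g_S−g_L)]/(r−g_L), with H = 10/2 = 5.
P₀ = 10.46 × [(1+0.0517) + 5×(0.206−0.0517)] / (0.132−0.0517)
   = 10.46 × 1.8232 / 0.0803 = 237.4928

$237.49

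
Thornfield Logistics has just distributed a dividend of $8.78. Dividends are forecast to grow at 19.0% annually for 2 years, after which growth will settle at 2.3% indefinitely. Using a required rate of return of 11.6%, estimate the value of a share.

$129.16

Two-stage DDM. Project D₁…D_2 at 0.19, terminal growth 0.023, discount at r = 0.116.
D_1 = 10.4482
D_2 = 12.4334
Terminal value at t=2: TV = D_3/(r−g) = 12.7193/(0.116−0.023) = 136.7669
P₀ = 10.4482/(1+0.116)^1 + 12.4334/(1+0.116)^2 + 136.7669/(1+0.116)^2 = 129.1579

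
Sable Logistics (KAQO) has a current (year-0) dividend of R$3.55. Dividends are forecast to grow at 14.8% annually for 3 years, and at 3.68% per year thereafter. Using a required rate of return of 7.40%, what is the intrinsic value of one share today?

Two-stage DDM. Project D₁…D_3 at 0.148, terminal growth 0.0368, discount at r = 0.074.
D_1 = 4.0754
D_2 = 4.6786
D_3 = 5.3710
Terminal value at t=3: TV = D_4/(r−g) = 5.5686/(0.074−0.0368) = 149.6946
P₀ = 4.0754/(1+0.074)^1 + 4.6786/(1+0.074)^2 + 5.3710/(1+0.074)^3 + 149.6946/(1+0.074)^3 = 133.0213

R$133.02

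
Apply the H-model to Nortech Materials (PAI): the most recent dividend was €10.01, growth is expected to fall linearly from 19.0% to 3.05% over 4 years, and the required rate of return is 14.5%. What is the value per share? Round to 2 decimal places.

H-model: P₀ = D₀[(1+g_L) + H(g_S−g_L)]/(r−g_L), with H = 4/2 = 2.
P₀ = 10.01 × [(1+0.0305) + 2×(0.19−0.0305)] / (0.145−0.0305)
   = 10.01 × 1.3495 / 0.1145 = 117.9781

€117.98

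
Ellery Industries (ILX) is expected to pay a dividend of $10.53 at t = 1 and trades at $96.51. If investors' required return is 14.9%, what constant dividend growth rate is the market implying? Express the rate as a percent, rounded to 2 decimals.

3.99%

From P₀ = D₁/(r − g), the implied growth is g = r − D₁/P₀.
g = 0.149 − 10.53/96.51 = 0.149 − 0.10911 = 0.03989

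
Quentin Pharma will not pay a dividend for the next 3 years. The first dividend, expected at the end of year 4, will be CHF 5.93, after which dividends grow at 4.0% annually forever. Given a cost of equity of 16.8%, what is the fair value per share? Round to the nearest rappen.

Deferred-dividend DDM. At t=3 the remaining stream is a growing perpetuity with first payment D_4 = 5.93.
V_3 = D_4/(r−g) = 5.93/(0.168−0.04) = 46.3281
P₀ = V_3/(1+r)^3 = 46.3281/(1+0.168)^3 = 29.0748

CHF 29.07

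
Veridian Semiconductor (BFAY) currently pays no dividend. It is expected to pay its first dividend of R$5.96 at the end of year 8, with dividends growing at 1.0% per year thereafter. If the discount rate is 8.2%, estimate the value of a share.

Deferred-dividend DDM. At t=7 the remaining stream is a growing perpetuity with first payment D_8 = 5.96.
V_7 = D_8/(r−g) = 5.96/(0.082−0.01) = 82.7778
P₀ = V_7/(1+r)^7 = 82.7778/(1+0.082)^7 = 47.6785

R$47.68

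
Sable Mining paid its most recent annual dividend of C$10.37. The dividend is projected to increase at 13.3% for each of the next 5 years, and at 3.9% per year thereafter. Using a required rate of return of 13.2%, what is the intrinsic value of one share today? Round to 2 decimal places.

C$168.35

Two-stage DDM. Project D₁…D_5 at 0.133, terminal growth 0.039, discount at r = 0.132.
D_1 = 11.7492
D_2 = 13.3119
D_3 = 15.0823
D_4 = 17.0883
D_5 = 19.3610
Terminal value at t=5: TV = D_6/(r−g) = 20.1161/(0.132−0.039) = 216.3022
P₀ = 11.7492/(1+0.132)^1 + 13.3119/(1+0.132)^2 + 15.0823/(1+0.132)^3 + 17.0883/(1+0.132)^4 + 19.3610/(1+0.132)^5 + 216.3022/(1+0.132)^5 = 168.3543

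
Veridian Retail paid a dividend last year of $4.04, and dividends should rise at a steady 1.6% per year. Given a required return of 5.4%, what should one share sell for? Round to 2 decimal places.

Gordon growth model: P₀ = D₁/(r − g). D₁ = 4.04 × (1 + 0.016) = 4.1046.
P₀ = 4.1046 / (0.054 − 0.016) = 4.1046 / 0.038 = 108.0168

$108.02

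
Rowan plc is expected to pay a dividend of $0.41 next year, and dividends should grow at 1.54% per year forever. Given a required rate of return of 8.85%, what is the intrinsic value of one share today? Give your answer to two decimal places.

Gordon growth model: P₀ = D₁/(r − g), with D₁ = 0.41 given directly.
P₀ = 0.4100 / (0.0885 − 0.0154) = 0.4100 / 0.0731 = 5.6088

$5.61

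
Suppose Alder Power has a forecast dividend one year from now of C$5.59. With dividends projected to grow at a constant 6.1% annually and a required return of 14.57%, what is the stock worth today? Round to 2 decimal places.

C$66.00

Gordon growth model: P₀ = D₁/(r − g), with D₁ = 5.59 given directly.
P₀ = 5.5900 / (0.1457 − 0.061) = 5.5900 / 0.0847 = 65.9976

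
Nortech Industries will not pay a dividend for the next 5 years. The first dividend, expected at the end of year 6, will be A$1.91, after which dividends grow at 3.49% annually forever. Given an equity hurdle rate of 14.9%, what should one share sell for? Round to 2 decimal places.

A$8.36

Deferred-dividend DDM. At t=5 the remaining stream is a growing perpetuity with first payment D_6 = 1.91.
V_5 = D_6/(r−g) = 1.91/(0.149−0.0349) = 16.7397
P₀ = V_5/(1+r)^5 = 16.7397/(1+0.149)^5 = 8.3589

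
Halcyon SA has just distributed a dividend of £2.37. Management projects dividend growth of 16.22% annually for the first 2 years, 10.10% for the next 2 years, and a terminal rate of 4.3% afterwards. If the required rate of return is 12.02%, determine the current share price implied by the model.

£43.28

Three-stage DDM. Project D₁…D_4; terminal Gordon value at t=4 with g = 0.043; discount at r = 0.1202.
D_1 = 2.7544
D_2 = 3.2012
D_3 = 3.5245
D_4 = 3.8805
TV_4 = 4.0473/(0.1202−0.043) = 52.4266
P₀ = Σ Dₜ/(1+r)ᵗ + TV_4/(1+r)^4 = 43.2759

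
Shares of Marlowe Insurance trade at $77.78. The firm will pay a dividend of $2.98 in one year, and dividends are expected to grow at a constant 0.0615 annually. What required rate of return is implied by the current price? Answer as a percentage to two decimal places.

9.98%

Rearranging the constant-growth DDM: r = D₁/P₀ + g.
r = 2.9800 / 77.78 + 0.0615 = 0.03831 + 0.0615 = 0.09981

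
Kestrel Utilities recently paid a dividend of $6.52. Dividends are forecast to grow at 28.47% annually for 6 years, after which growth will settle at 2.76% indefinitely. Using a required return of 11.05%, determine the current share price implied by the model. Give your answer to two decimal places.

Two-stage DDM. Project D₁…D_6 at 0.2847, terminal growth 0.0276, discount at r = 0.1105.
D_1 = 8.3762
D_2 = 10.7610
D_3 = 13.8246
D_4 = 17.7605
D_5 = 22.8169
D_6 = 29.3128
Terminal value at t=6: TV = D_7/(r−g) = 30.1219/(0.1105−0.0276) = 363.3520
P₀ = 8.3762/(1+0.1105)^1 + 10.7610/(1+0.1105)^2 + 13.8246/(1+0.1105)^3 + 17.7605/(1+0.1105)^4 + 22.8169/(1+0.1105)^5 + 29.3128/(1+0.1105)^6 + 363.3520/(1+0.1105)^6 = 260.9202

$260.92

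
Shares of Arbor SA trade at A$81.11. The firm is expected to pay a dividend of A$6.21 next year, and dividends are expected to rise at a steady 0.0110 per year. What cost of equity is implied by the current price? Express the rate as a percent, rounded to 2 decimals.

8.76%

Rearranging the constant-growth DDM: r = D₁/P₀ + g.
r = 6.2100 / 81.11 + 0.011 = 0.07656 + 0.011 = 0.08756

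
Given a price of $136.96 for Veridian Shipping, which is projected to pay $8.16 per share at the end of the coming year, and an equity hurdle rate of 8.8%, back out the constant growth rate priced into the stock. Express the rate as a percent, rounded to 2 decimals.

2.84%

From P₀ = D₁/(r − g), the implied growth is g = r − D₁/P₀.
g = 0.088 − 8.16/136.96 = 0.088 − 0.05958 = 0.02842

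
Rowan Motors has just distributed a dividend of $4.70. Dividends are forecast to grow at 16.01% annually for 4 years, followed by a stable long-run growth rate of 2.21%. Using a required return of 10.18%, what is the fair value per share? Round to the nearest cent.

$95.50

Two-stage DDM. Project D₁…D_4 at 0.1601, terminal growth 0.0221, discount at r = 0.1018.
D_1 = 5.4525
D_2 = 6.3254
D_3 = 7.3381
D_4 = 8.5129
Terminal value at t=4: TV = D_5/(r−g) = 8.7011/(0.1018−0.0221) = 109.1728
P₀ = 5.4525/(1+0.1018)^1 + 6.3254/(1+0.1018)^2 + 7.3381/(1+0.1018)^3 + 8.5129/(1+0.1018)^4 + 109.1728/(1+0.1018)^4 = 95.5025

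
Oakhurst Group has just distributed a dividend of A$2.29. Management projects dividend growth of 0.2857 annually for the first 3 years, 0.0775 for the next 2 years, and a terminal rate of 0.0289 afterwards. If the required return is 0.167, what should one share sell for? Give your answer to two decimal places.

Three-stage DDM. Project D₁…D_5; terminal Gordon value at t=5 with g = 0.0289; discount at r = 0.167.
D_1 = 2.9443
D_2 = 3.7854
D_3 = 4.8669
D_4 = 5.2441
D_5 = 5.6505
TV_5 = 5.8138/(0.167−0.0289) = 42.0987
P₀ = Σ Dₜ/(1+r)ᵗ + TV_5/(1+r)^5 = 33.2525

A$33.25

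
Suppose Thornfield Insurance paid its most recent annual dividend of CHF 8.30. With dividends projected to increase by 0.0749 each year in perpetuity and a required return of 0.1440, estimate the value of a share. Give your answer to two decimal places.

Gordon growth model: P₀ = D₁/(r − g). D₁ = 8.30 × (1 + 0.0749) = 8.9217.
P₀ = 8.9217 / (0.144 − 0.0749) = 8.9217 / 0.0691 = 129.1124

CHF 129.11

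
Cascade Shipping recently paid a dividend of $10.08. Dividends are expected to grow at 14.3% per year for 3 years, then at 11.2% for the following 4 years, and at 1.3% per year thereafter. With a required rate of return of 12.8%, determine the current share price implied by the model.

$158.78

Three-stage DDM. Project D₁…D_7; terminal Gordon value at t=7 with g = 0.013; discount at r = 0.128.
D_1 = 11.5214
D_2 = 13.1690
D_3 = 15.0522
D_4 = 16.7380
D_5 = 18.6127
D_6 = 20.6973
D_7 = 23.0154
TV_7 = 23.3146/(0.128−0.013) = 202.7356
P₀ = Σ Dₜ/(1+r)ᵗ + TV_7/(1+r)^7 = 158.7849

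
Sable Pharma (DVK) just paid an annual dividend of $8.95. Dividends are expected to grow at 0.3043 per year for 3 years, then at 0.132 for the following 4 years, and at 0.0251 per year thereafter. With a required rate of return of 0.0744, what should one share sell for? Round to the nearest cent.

$523.47

Three-stage DDM. Project D₁…D_7; terminal Gordon value at t=7 with g = 0.0251; discount at r = 0.0744.
D_1 = 11.6735
D_2 = 15.2257
D_3 = 19.8589
D_4 = 22.4803
D_5 = 25.4477
D_6 = 28.8068
D_7 = 32.6093
TV_7 = 33.4278/(0.0744−0.0251) = 678.0482
P₀ = Σ Dₜ/(1+r)ᵗ + TV_7/(1+r)^7 = 523.4717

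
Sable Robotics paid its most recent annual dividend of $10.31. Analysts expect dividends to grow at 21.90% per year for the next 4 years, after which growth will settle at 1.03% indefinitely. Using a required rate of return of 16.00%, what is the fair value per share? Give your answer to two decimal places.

$131.61

Two-stage DDM. Project D₁…D_4 at 0.219, terminal growth 0.0103, discount at r = 0.16.
D_1 = 12.5679
D_2 = 15.3203
D_3 = 18.6754
D_4 = 22.7653
Terminal value at t=4: TV = D_5/(r−g) = 22.9998/(0.16−0.0103) = 153.6392
P₀ = 12.5679/(1+0.16)^1 + 15.3203/(1+0.16)^2 + 18.6754/(1+0.16)^3 + 22.7653/(1+0.16)^4 + 153.6392/(1+0.16)^4 = 131.6110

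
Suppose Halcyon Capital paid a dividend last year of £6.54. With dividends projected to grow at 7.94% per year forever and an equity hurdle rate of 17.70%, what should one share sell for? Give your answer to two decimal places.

Gordon growth model: P₀ = D₁/(r − g). D₁ = 6.54 × (1 + 0.0794) = 7.0593.
P₀ = 7.0593 / (0.177 − 0.0794) = 7.0593 / 0.0976 = 72.3286

£72.33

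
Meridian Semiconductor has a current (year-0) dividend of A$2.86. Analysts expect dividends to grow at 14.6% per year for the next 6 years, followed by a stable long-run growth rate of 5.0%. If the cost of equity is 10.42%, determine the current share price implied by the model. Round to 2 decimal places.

Two-stage DDM. Project D₁…D_6 at 0.146, terminal growth 0.05, discount at r = 0.1042.
D_1 = 3.2776
D_2 = 3.7561
D_3 = 4.3045
D_4 = 4.9329
D_5 = 5.6531
D_6 = 6.4785
Terminal value at t=6: TV = D_7/(r−g) = 6.8024/(0.1042−0.05) = 125.5058
P₀ = 3.2776/(1+0.1042)^1 + 3.7561/(1+0.1042)^2 + 4.3045/(1+0.1042)^3 + 4.9329/(1+0.1042)^4 + 5.6531/(1+0.1042)^5 + 6.4785/(1+0.1042)^6 + 125.5058/(1+0.1042)^6 = 88.8258

A$88.83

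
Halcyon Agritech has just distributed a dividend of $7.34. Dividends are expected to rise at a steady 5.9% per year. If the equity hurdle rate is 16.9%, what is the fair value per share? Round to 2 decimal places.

Gordon growth model: P₀ = D₁/(r − g). D₁ = 7.34 × (1 + 0.059) = 7.7731.
P₀ = 7.7731 / (0.169 − 0.059) = 7.7731 / 0.11 = 70.6642

$70.66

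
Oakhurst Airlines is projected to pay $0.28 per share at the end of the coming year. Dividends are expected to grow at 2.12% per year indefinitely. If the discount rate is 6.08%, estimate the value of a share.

$7.07

Gordon growth model: P₀ = D₁/(r − g), with D₁ = 0.28 given directly.
P₀ = 0.2800 / (0.0608 − 0.0212) = 0.2800 / 0.0396 = 7.0707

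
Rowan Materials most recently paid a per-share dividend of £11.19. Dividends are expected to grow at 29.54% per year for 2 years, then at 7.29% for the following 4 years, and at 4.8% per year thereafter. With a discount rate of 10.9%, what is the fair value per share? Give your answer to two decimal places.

Three-stage DDM. Project D₁…D_6; terminal Gordon value at t=6 with g = 0.048; discount at r = 0.109.
D_1 = 14.4955
D_2 = 18.7775
D_3 = 20.1464
D_4 = 21.6151
D_5 = 23.1908
D_6 = 24.8814
TV_6 = 26.0757/(0.109−0.048) = 427.4706
P₀ = Σ Dₜ/(1+r)ᵗ + TV_6/(1+r)^6 = 314.3813

£314.38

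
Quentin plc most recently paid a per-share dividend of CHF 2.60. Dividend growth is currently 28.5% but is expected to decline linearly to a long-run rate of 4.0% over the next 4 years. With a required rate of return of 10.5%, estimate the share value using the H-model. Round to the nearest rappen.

H-model: P₀ = D₀[(1+g_L) + H(g_S−g_L)]/(r−g_L), with H = 4/2 = 2.
P₀ = 2.60 × [(1+0.04) + 2×(0.285−0.04)] / (0.105−0.04)
   = 2.60 × 1.5300 / 0.065 = 61.2000

CHF 61.20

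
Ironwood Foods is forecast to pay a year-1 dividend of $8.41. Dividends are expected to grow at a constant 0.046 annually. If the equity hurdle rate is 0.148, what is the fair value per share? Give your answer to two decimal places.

Gordon growth model: P₀ = D₁/(r − g), with D₁ = 8.41 given directly.
P₀ = 8.4100 / (0.148 − 0.046) = 8.4100 / 0.102 = 82.4510

$82.45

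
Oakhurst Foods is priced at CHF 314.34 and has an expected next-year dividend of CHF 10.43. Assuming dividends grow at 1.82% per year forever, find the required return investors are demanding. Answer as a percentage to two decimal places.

5.14%

Rearranging the constant-growth DDM: r = D₁/P₀ + g.
r = 10.4300 / 314.34 + 0.0182 = 0.03318 + 0.0182 = 0.05138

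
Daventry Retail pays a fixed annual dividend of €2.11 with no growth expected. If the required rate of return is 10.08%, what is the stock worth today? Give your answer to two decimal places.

Zero-growth DDM (perpetuity): P₀ = D/r = 2.11 / 0.1008 = 20.9325

€20.93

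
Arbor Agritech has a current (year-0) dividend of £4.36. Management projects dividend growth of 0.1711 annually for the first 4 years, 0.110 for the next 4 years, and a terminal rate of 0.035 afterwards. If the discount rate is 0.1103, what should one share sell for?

Three-stage DDM. Project D₁…D_8; terminal Gordon value at t=8 with g = 0.035; discount at r = 0.1103.
D_1 = 5.1060
D_2 = 5.9796
D_3 = 7.0027
D_4 = 8.2009
D_5 = 9.1030
D_6 = 10.1043
D_7 = 11.2158
D_8 = 12.4496
TV_8 = 12.8853/(0.1103−0.035) = 171.1196
P₀ = Σ Dₜ/(1+r)ᵗ + TV_8/(1+r)^8 = 115.6257

£115.63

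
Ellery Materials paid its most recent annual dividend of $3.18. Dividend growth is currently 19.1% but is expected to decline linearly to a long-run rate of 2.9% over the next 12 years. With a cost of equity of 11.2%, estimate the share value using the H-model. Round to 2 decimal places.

H-model: P₀ = D₀[(1+g_L) + H(g_S−g_L)]/(r−g_L), with H = 12/2 = 6.
P₀ = 3.18 × [(1+0.029) + 6×(0.191−0.029)] / (0.112−0.029)
   = 3.18 × 2.0010 / 0.083 = 76.6648

$76.66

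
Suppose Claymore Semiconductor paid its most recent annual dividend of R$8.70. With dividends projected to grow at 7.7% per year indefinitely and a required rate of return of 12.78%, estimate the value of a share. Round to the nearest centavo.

Gordon growth model: P₀ = D₁/(r − g). D₁ = 8.70 × (1 + 0.077) = 9.3699.
P₀ = 9.3699 / (0.1278 − 0.077) = 9.3699 / 0.0508 = 184.4469

R$184.45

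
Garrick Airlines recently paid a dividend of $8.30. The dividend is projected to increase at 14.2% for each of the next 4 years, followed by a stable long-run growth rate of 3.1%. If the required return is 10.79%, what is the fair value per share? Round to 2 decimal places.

$161.46

Two-stage DDM. Project D₁…D_4 at 0.142, terminal growth 0.031, discount at r = 0.1079.
D_1 = 9.4786
D_2 = 10.8246
D_3 = 12.3616
D_4 = 14.1170
Terminal value at t=4: TV = D_5/(r−g) = 14.5546/(0.1079−0.031) = 189.2670
P₀ = 9.4786/(1+0.1079)^1 + 10.8246/(1+0.1079)^2 + 12.3616/(1+0.1079)^3 + 14.1170/(1+0.1079)^4 + 189.2670/(1+0.1079)^4 = 161.4585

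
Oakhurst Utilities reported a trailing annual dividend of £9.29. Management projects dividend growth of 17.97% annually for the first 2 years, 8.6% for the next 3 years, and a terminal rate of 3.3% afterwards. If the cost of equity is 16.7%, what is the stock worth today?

£102.57

Three-stage DDM. Project D₁…D_5; terminal Gordon value at t=5 with g = 0.033; discount at r = 0.167.
D_1 = 10.9594
D_2 = 12.9288
D_3 = 14.0407
D_4 = 15.2482
D_5 = 16.5595
TV_5 = 17.1060/(0.167−0.033) = 127.6568
P₀ = Σ Dₜ/(1+r)ᵗ + TV_5/(1+r)^5 = 102.5685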